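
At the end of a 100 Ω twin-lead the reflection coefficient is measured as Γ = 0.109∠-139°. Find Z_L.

Z_L = Z_0·(1 + Γ)/(1 − Γ) = 100·(0.918 − j0.0715)/(1.08 + j0.0715)

Z_L ≈ 84 − j12.2 Ω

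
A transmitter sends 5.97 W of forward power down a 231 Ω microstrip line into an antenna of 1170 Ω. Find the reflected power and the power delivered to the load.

Γ = (1170 − 231)/(1170 + 231) = 0.67
|Γ|² = 0.449
P_refl = |Γ|²·P_inc = 2.68 W, P_del = (1 − |Γ|²)·P_inc = 3.29 W

P_reflected ≈ 2.68 W; P_delivered ≈ 3.29 W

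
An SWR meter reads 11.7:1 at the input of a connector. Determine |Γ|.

|Γ| ≈ 0.843

|Γ| = (S − 1)/(S + 1) = (11.7 − 1)/(11.7 + 1) = 10.7/12.7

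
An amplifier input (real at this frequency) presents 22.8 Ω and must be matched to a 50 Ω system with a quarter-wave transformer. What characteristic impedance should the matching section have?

Z_qwt ≈ 33.8 Ω

Z_qwt = √(Z_0·R_L) = √(50 × 22.8) = √1140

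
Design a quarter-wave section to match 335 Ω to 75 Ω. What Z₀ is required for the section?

Z_qwt ≈ 159 Ω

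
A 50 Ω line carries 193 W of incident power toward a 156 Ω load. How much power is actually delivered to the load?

P_delivered ≈ 142 W

Γ = (156 − 50)/(156 + 50) = 0.515
|Γ|² = 0.265
P_refl = |Γ|²·P_inc = 51.1 W, P_del = (1 − |Γ|²)·P_inc = 142 W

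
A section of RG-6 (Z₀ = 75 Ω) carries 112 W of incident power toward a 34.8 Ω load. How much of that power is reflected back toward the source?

Γ = (34.8 − 75)/(34.8 + 75) = -0.366
|Γ|² = 0.134
P_refl = |Γ|²·P_inc = 15 W, P_del = (1 − |Γ|²)·P_inc = 97 W

P_reflected ≈ 15 W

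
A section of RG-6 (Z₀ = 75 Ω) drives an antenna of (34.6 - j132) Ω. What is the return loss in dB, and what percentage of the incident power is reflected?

RL ≈ 1.89 dB; 64.7% of incident power reflected

Γ = (-40.4 − j132)/(109.6 − j132), |Γ| = 0.805
RL = −20·log₁₀(0.805) = 1.89 dB
P_refl/P_inc = |Γ|² = 0.647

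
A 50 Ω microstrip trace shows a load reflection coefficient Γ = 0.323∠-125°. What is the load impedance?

Z_L = Z_0·(1 + Γ)/(1 − Γ) = 50·(0.815 − j0.265)/(1.19 + j0.265)

Z_L ≈ 30.4 − j17.9 Ω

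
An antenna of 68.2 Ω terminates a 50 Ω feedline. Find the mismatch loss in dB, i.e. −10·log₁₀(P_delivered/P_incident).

Γ = (68.2 − 50)/(68.2 + 50) = 0.154
|Γ|² = 0.0237, so P_del/P_inc = 1 − |Γ|² = 0.976
ML = −10·log₁₀(1 − |Γ|²)

mismatch loss ≈ 0.104 dB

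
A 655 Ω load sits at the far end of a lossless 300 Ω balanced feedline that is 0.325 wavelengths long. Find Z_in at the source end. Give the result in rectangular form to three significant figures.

βl = 2π × 0.325 = 117°
tan(βl) = tan(117°) = -1.96
Z_in = Z_0·(Z_L + jZ_0·tanβl)/(Z_0 + jZ_L·tanβl)
     = 300·(655 − j589)/(300 − j1290)

Z_in ≈ 164 + j115 Ω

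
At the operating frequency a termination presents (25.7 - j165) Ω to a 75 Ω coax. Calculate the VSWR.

VSWR ≈ 17.3

Γ = (Z_L − Z_0)/(Z_L + Z_0) = (-49.3 − j165)/(100.7 − j165)
|Γ| = 172/193 = 0.891
VSWR = (1 + |Γ|)/(1 − |Γ|) = 1.89/0.109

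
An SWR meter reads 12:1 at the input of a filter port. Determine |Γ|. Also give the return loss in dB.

|Γ| = (S − 1)/(S + 1) = (12 − 1)/(12 + 1) = 11/13
RL = −20·log₁₀|Γ| = −20·log₁₀(0.846)

|Γ| ≈ 0.846; return loss ≈ 1.45 dB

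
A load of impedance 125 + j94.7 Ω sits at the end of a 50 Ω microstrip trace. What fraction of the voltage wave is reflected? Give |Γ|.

Γ = (Z_L − Z_0)/(Z_L + Z_0) = (75 + j94.7)/(175 + j94.7)
|Γ| = 121/199

|Γ| ≈ 0.607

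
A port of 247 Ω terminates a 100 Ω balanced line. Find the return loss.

Γ = (247 − 100)/(247 + 100) = 0.424
RL = −20·log₁₀|Γ| = −20·log₁₀(0.424)

RL ≈ 7.46 dB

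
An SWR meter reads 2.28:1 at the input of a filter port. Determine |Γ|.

|Γ| = (S − 1)/(S + 1) = (2.28 − 1)/(2.28 + 1) = 1.28/3.28

|Γ| ≈ 0.39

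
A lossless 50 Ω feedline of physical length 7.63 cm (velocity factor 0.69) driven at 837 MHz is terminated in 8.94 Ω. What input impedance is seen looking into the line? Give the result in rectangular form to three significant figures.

Z_in ≈ 56.9 − j103 Ω

λ = v/f = 0.69·c / 837 MHz = 0.247 m
βl = 2π·l/λ = 2π × 0.309 = 111°
tan(βl) = tan(111°) = -2.6
Z_in = Z_0·(Z_L + jZ_0·tanβl)/(Z_0 + jZ_L·tanβl)
     = 50·(8.94 − j130)/(50 − j23.2)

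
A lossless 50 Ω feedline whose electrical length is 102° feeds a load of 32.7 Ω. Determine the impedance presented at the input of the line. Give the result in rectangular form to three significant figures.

tan(βl) = tan(102°) = -4.7
Z_in = Z_0·(Z_L + jZ_0·tanβl)/(Z_0 + jZ_L·tanβl)
     = 50·(32.7 − j235)/(50 − j154)

Z_in ≈ 72.3 − j12.9 Ω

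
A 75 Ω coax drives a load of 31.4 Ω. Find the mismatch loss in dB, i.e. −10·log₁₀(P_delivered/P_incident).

mismatch loss ≈ 0.798 dB

Γ = (31.4 − 75)/(31.4 + 75) = -0.41
|Γ|² = 0.168, so P_del/P_inc = 1 − |Γ|² = 0.832
ML = −10·log₁₀(1 − |Γ|²)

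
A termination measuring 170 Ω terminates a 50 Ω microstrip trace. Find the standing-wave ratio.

Γ = (170 − 50)/(170 + 50) = 0.545
VSWR = (1 + 0.545)/(1 − 0.545)

VSWR ≈ 3.4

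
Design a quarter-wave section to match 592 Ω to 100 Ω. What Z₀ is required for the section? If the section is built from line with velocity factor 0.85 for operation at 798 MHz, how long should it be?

Z_qwt ≈ 243 Ω; length ≈ 7.99 cm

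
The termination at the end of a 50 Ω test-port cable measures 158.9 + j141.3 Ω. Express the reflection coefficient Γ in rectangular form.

Γ = (Z_L − Z_0)/(Z_L + Z_0) = (108.9 + j141.3)/(208.9 + j141.3)

Γ ≈ 0.672 + j0.222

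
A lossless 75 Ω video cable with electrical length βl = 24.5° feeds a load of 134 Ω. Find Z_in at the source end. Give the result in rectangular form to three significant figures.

Z_in ≈ 97.3 − j45.1 Ω

tan(βl) = tan(24.5°) = 0.456
Z_in = Z_0·(Z_L + jZ_0·tanβl)/(Z_0 + jZ_L·tanβl)
     = 75·(134 + j34.2)/(75 + j61.1)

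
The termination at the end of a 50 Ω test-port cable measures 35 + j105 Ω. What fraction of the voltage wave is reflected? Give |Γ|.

|Γ| ≈ 0.785

Γ = (Z_L − Z_0)/(Z_L + Z_0) = (-15 + j105)/(85 + j105)
|Γ| = 106/135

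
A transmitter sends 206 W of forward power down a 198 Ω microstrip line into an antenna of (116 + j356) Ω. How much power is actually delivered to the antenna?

|Γ| = |(-82 + j356)/(314 + j356)| = 0.77
|Γ|² = 0.592
P_refl = |Γ|²·P_inc = 122 W, P_del = (1 − |Γ|²)·P_inc = 84 W

P_delivered ≈ 84 W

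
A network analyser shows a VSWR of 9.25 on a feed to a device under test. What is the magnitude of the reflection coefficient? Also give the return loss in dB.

|Γ| ≈ 0.805; return loss ≈ 1.89 dB

|Γ| = (S − 1)/(S + 1) = (9.25 − 1)/(9.25 + 1) = 8.25/10.2
RL = −20·log₁₀|Γ| = −20·log₁₀(0.805)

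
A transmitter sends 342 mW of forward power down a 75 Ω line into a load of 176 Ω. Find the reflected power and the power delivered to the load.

Γ = (176 − 75)/(176 + 75) = 0.402
|Γ|² = 0.162
P_refl = |Γ|²·P_inc = 55.4 mW, P_del = (1 − |Γ|²)·P_inc = 287 mW

P_reflected ≈ 55.4 mW; P_delivered ≈ 287 mW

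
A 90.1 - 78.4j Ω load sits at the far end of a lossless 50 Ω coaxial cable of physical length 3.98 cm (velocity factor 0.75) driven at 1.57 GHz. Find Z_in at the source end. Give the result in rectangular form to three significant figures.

λ = v/f = 0.75·c / 1.57 GHz = 0.143 m
βl = 2π·l/λ = 2π × 0.278 = 100°
tan(βl) = tan(100°) = -5.68
Z_in = Z_0·(Z_L + jZ_0·tanβl)/(Z_0 + jZ_L·tanβl)
     = 50·(90.1 − j363)/(-396 − j512)

Z_in ≈ 17.9 + j22.6 Ω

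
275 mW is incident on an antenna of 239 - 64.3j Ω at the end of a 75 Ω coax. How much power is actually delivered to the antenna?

P_delivered ≈ 192 mW

|Γ| = |(164 − j64.3)/(314 − j64.3)| = 0.55
|Γ|² = 0.302
P_refl = |Γ|²·P_inc = 83.1 mW, P_del = (1 − |Γ|²)·P_inc = 192 mW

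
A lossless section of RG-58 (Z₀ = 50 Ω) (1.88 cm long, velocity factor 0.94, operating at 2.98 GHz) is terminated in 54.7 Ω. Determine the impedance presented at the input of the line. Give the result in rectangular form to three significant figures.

λ = v/f = 0.94·c / 2.98 GHz = 0.0946 m
βl = 2π·l/λ = 2π × 0.199 = 71.5°
tan(βl) = tan(71.5°) = 2.99
Z_in = Z_0·(Z_L + jZ_0·tanβl)/(Z_0 + jZ_L·tanβl)
     = 50·(54.7 + j150)/(50 + j164)

Z_in ≈ 46.5 − j2.51 Ω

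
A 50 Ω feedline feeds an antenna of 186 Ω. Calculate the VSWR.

VSWR ≈ 3.72

Γ = (186 − 50)/(186 + 50) = 0.576
VSWR = (1 + 0.576)/(1 − 0.576)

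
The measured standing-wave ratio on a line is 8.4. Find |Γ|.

|Γ| = (S − 1)/(S + 1) = (8.4 − 1)/(8.4 + 1) = 7.4/9.4

|Γ| ≈ 0.787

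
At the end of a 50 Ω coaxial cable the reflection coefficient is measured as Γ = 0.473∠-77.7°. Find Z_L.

Z_L = Z_0·(1 + Γ)/(1 − Γ) = 50·(1.1 − j0.462)/(0.899 + j0.462)

Z_L ≈ 38 − j45.2 Ω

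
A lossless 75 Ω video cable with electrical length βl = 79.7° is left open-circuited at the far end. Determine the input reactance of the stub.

tan(βl) = 5.5
For an open-circuited stub, Z_in = −jZ_0·cot(βl) = −jZ_0/tan(βl)

X_in ≈ -13.6 Ω (capacitive)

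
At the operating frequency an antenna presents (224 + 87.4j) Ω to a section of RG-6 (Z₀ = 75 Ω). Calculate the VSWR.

VSWR ≈ 3.49

Γ = (Z_L − Z_0)/(Z_L + Z_0) = (149 + j87.4)/(299 + j87.4)
|Γ| = 173/312 = 0.555
VSWR = (1 + |Γ|)/(1 − |Γ|) = 1.55/0.445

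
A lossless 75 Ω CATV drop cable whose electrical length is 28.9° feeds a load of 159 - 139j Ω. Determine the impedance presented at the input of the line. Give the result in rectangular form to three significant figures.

tan(βl) = tan(28.9°) = 0.552
Z_in = Z_0·(Z_L + jZ_0·tanβl)/(Z_0 + jZ_L·tanβl)
     = 75·(159 − j97.6)/(152 + j87.8)

Z_in ≈ 38 − j70.2 Ω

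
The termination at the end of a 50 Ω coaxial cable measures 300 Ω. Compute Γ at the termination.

Γ = (Z_L − Z_0)/(Z_L + Z_0) = (300 − 50)/(300 + 50) = 250/350

Γ = 0.714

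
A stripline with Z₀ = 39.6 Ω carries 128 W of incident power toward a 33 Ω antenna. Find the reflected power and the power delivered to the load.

P_reflected ≈ 1.06 W; P_delivered ≈ 127 W

Γ = (33 − 39.6)/(33 + 39.6) = -0.0909
|Γ|² = 0.00826
P_refl = |Γ|²·P_inc = 1.06 W, P_del = (1 − |Γ|²)·P_inc = 127 W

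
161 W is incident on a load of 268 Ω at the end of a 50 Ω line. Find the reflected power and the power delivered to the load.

P_reflected ≈ 75.7 W; P_delivered ≈ 85.3 W

Γ = (268 − 50)/(268 + 50) = 0.686
|Γ|² = 0.47
P_refl = |Γ|²·P_inc = 75.7 W, P_del = (1 − |Γ|²)·P_inc = 85.3 W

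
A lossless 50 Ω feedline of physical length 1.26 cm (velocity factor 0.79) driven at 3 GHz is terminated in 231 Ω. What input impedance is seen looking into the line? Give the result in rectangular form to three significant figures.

Z_in ≈ 15 − j29.9 Ω

λ = v/f = 0.79·c / 3 GHz = 0.079 m
βl = 2π·l/λ = 2π × 0.159 = 57.4°
tan(βl) = tan(57.4°) = 1.56
Z_in = Z_0·(Z_L + jZ_0·tanβl)/(Z_0 + jZ_L·tanβl)
     = 50·(231 + j78.2)/(50 + j361)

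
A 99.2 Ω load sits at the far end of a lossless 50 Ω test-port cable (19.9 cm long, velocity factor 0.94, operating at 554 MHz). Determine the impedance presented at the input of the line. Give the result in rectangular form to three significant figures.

λ = v/f = 0.94·c / 554 MHz = 0.509 m
βl = 2π·l/λ = 2π × 0.391 = 141°
tan(βl) = tan(141°) = -0.817
Z_in = Z_0·(Z_L + jZ_0·tanβl)/(Z_0 + jZ_L·tanβl)
     = 50·(99.2 − j40.9)/(50 − j81.1)

Z_in ≈ 45.6 + j33.1 Ω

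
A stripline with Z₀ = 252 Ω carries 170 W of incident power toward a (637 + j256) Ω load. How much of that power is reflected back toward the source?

P_reflected ≈ 42.5 W

|Γ| = |(385 + j256)/(889 + j256)| = 0.5
|Γ|² = 0.25
P_refl = |Γ|²·P_inc = 42.5 W, P_del = (1 − |Γ|²)·P_inc = 128 W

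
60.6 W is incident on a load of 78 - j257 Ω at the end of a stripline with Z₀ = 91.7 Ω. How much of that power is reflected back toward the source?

P_reflected ≈ 42.3 W

|Γ| = |(-13.7 − j257)/(169.7 − j257)| = 0.836
|Γ|² = 0.698
P_refl = |Γ|²·P_inc = 42.3 W, P_del = (1 − |Γ|²)·P_inc = 18.3 W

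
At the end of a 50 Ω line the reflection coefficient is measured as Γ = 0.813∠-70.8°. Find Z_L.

Z_L = Z_0·(1 + Γ)/(1 − Γ) = 50·(1.27 − j0.768)/(0.733 + j0.768)

Z_L ≈ 15.1 − j68.2 Ω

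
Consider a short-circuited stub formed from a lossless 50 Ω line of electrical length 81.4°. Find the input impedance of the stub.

tan(βl) = 6.61
For a short-circuited stub, Z_in = jZ_0·tan(βl)

Z_in ≈ +j331 Ω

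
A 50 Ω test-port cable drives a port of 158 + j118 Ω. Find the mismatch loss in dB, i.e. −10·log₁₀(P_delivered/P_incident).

Γ = (108 + j118)/(208 + j118), |Γ| = 0.669
|Γ|² = 0.447, so P_del/P_inc = 1 − |Γ|² = 0.553
ML = −10·log₁₀(1 − |Γ|²)

mismatch loss ≈ 2.58 dB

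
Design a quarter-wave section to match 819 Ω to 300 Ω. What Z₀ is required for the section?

Z_qwt = √(Z_0·R_L) = √(300 × 819) = √245700

Z_qwt ≈ 496 Ω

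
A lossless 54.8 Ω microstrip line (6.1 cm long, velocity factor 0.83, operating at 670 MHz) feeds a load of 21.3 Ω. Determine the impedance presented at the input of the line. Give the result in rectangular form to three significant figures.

λ = v/f = 0.83·c / 670 MHz = 0.372 m
βl = 2π·l/λ = 2π × 0.164 = 59.1°
tan(βl) = tan(59.1°) = 1.67
Z_in = Z_0·(Z_L + jZ_0·tanβl)/(Z_0 + jZ_L·tanβl)
     = 54.8·(21.3 + j91.5)/(54.8 + j35.6)

Z_in ≈ 56.8 + j54.7 Ω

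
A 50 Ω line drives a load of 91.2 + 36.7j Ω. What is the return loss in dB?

RL ≈ 8.45 dB

Γ = (41.2 + j36.7)/(141.2 + j36.7), |Γ| = 0.378
RL = −20·log₁₀|Γ| = −20·log₁₀(0.378)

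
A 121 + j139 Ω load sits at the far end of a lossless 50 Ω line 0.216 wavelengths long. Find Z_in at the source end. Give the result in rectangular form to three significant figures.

Z_in ≈ 10.2 − j21.6 Ω

βl = 2π × 0.216 = 77.8°
tan(βl) = tan(77.8°) = 4.61
Z_in = Z_0·(Z_L + jZ_0·tanβl)/(Z_0 + jZ_L·tanβl)
     = 50·(121 + j369)/(-591 + j558)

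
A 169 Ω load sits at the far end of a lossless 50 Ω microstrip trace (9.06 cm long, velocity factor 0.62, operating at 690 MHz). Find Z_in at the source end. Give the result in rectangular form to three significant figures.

λ = v/f = 0.62·c / 690 MHz = 0.27 m
βl = 2π·l/λ = 2π × 0.336 = 121°
tan(βl) = tan(121°) = -1.66
Z_in = Z_0·(Z_L + jZ_0·tanβl)/(Z_0 + jZ_L·tanβl)
     = 50·(169 − j83.2)/(50 − j281)

Z_in ≈ 19.5 + j26.6 Ω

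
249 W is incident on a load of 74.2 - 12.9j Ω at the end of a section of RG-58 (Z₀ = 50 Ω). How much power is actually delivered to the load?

|Γ| = |(24.2 − j12.9)/(124.2 − j12.9)| = 0.22
|Γ|² = 0.0482
P_refl = |Γ|²·P_inc = 12 W, P_del = (1 − |Γ|²)·P_inc = 237 W

P_delivered ≈ 237 W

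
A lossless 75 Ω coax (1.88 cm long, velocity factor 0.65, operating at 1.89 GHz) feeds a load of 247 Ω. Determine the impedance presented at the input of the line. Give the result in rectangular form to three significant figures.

Z_in ≈ 26.9 − j30.3 Ω

λ = v/f = 0.65·c / 1.89 GHz = 0.103 m
βl = 2π·l/λ = 2π × 0.182 = 65.6°
tan(βl) = tan(65.6°) = 2.2
Z_in = Z_0·(Z_L + jZ_0·tanβl)/(Z_0 + jZ_L·tanβl)
     = 75·(247 + j165)/(75 + j544)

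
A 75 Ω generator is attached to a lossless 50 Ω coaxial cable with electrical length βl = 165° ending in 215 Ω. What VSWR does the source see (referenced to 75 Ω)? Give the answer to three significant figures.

tan(βl) = -0.268
Z_in = Z_0·(Z_L + jZ_0·tanβl)/(Z_0 + jZ_L·tanβl) = 99 + j101 Ω
Γ_s = (Z_in − Z_s)/(Z_in + Z_s) = (24 + j101)/(174 + j101), |Γ_s| = 0.515
VSWR = (1 + |Γ_s|)/(1 − |Γ_s|)

VSWR ≈ 3.12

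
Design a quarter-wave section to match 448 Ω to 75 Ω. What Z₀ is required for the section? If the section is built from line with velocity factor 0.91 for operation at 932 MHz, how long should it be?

Z_qwt = √(Z_0·R_L) = √(75 × 448) = √33600
λ = 0.91·c/f = 0.293 m, so l = λ/4 = 0.0732 m

Z_qwt ≈ 183 Ω; length ≈ 7.32 cm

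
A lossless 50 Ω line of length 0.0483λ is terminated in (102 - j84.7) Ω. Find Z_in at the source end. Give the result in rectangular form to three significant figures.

βl = 2π × 0.0483 = 17.4°
tan(βl) = tan(17.4°) = 0.313
Z_in = Z_0·(Z_L + jZ_0·tanβl)/(Z_0 + jZ_L·tanβl)
     = 50·(102 − j69)/(76.5 + j31.9)

Z_in ≈ 40.7 − j62.1 Ω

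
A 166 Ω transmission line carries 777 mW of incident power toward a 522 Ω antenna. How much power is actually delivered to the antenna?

P_delivered ≈ 569 mW

Γ = (522 − 166)/(522 + 166) = 0.517
|Γ|² = 0.268
P_refl = |Γ|²·P_inc = 208 mW, P_del = (1 − |Γ|²)·P_inc = 569 mW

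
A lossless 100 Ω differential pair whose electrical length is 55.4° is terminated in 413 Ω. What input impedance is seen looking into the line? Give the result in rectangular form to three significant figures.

tan(βl) = tan(55.4°) = 1.45
Z_in = Z_0·(Z_L + jZ_0·tanβl)/(Z_0 + jZ_L·tanβl)
     = 100·(413 + j145)/(100 + j599)

Z_in ≈ 34.8 − j63.2 Ω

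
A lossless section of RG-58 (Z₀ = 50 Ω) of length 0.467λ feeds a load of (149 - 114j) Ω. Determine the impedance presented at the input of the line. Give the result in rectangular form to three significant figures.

βl = 2π × 0.467 = 168°
tan(βl) = tan(168°) = -0.21
Z_in = Z_0·(Z_L + jZ_0·tanβl)/(Z_0 + jZ_L·tanβl)
     = 50·(149 − j125)/(26 − j31.3)

Z_in ≈ 234 + j43.1 Ω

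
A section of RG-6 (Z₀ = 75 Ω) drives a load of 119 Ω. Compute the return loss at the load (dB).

RL ≈ 12.9 dB

Γ = (119 − 75)/(119 + 75) = 0.227
RL = −20·log₁₀|Γ| = −20·log₁₀(0.227)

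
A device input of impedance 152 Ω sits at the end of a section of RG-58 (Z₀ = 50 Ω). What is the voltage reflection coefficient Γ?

Γ = 0.505

Γ = (Z_L − Z_0)/(Z_L + Z_0) = (152 − 50)/(152 + 50) = 102/202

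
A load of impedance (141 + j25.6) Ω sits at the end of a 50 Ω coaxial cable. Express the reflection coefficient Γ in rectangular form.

Γ ≈ 0.486 + j0.0689

Γ = (Z_L − Z_0)/(Z_L + Z_0) = (91 + j25.6)/(191 + j25.6)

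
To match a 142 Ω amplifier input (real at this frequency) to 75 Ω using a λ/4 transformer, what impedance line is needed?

Z_qwt ≈ 103 Ω

Z_qwt = √(Z_0·R_L) = √(75 × 142) = √10650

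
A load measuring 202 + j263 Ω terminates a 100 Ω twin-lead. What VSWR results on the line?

Γ = (Z_L − Z_0)/(Z_L + Z_0) = (102 + j263)/(302 + j263)
|Γ| = 282/400 = 0.704
VSWR = (1 + |Γ|)/(1 − |Γ|) = 1.7/0.296

VSWR ≈ 5.77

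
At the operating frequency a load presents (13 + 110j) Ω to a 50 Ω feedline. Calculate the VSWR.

VSWR ≈ 22.7

Γ = (Z_L − Z_0)/(Z_L + Z_0) = (-37 + j110)/(63 + j110)
|Γ| = 116/127 = 0.916
VSWR = (1 + |Γ|)/(1 − |Γ|) = 1.92/0.0845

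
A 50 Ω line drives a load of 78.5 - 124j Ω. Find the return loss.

Γ = (28.5 − j124)/(128.5 − j124), |Γ| = 0.712
RL = −20·log₁₀|Γ| = −20·log₁₀(0.712)

RL ≈ 2.94 dB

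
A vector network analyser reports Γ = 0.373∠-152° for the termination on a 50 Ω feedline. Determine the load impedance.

Z_L = Z_0·(1 + Γ)/(1 − Γ) = 50·(0.671 − j0.175)/(1.33 + j0.175)

Z_L ≈ 23.9 − j9.74 Ω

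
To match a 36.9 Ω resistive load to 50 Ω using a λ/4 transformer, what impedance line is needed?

Z_qwt ≈ 43 Ω

Z_qwt = √(Z_0·R_L) = √(50 × 36.9) = √1845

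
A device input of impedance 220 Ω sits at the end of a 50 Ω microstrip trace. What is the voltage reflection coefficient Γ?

Γ = 0.63

Γ = (Z_L − Z_0)/(Z_L + Z_0) = (220 − 50)/(220 + 50) = 170/270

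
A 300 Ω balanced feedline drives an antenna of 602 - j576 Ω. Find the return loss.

Γ = (302 − j576)/(902 − j576), |Γ| = 0.608
RL = −20·log₁₀|Γ| = −20·log₁₀(0.608)

RL ≈ 4.33 dB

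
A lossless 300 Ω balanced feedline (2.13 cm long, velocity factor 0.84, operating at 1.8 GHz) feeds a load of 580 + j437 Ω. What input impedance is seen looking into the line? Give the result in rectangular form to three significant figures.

Z_in ≈ 202 − j290 Ω

λ = v/f = 0.84·c / 1.8 GHz = 0.14 m
βl = 2π·l/λ = 2π × 0.152 = 54.8°
tan(βl) = tan(54.8°) = 1.42
Z_in = Z_0·(Z_L + jZ_0·tanβl)/(Z_0 + jZ_L·tanβl)
     = 300·(580 + j862)/(-319 + j821)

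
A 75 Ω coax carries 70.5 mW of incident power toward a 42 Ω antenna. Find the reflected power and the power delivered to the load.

P_reflected ≈ 5.61 mW; P_delivered ≈ 64.9 mW

Γ = (42 − 75)/(42 + 75) = -0.282
|Γ|² = 0.0796
P_refl = |Γ|²·P_inc = 5.61 mW, P_del = (1 − |Γ|²)·P_inc = 64.9 mW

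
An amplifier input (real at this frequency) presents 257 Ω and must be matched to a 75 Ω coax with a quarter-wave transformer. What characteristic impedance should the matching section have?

Z_qwt ≈ 139 Ω

Z_qwt = √(Z_0·R_L) = √(75 × 257) = √19280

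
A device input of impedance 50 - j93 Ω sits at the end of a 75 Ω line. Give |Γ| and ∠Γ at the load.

Γ = (Z_L − Z_0)/(Z_L + Z_0) = (-25 − j93)/(125 − j93)
|Γ| = 96.3/156 = 0.618

Γ ≈ 0.618 ∠ -68.4°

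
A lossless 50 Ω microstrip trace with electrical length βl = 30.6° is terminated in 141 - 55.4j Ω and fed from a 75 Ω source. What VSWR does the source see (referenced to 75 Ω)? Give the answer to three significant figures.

tan(βl) = 0.591
Z_in = Z_0·(Z_L + jZ_0·tanβl)/(Z_0 + jZ_L·tanβl) = 34.5 − j50.3 Ω
Γ_s = (Z_in − Z_s)/(Z_in + Z_s) = (-40.5 − j50.3)/(109 − j50.3), |Γ_s| = 0.536
VSWR = (1 + |Γ_s|)/(1 − |Γ_s|)

VSWR ≈ 3.31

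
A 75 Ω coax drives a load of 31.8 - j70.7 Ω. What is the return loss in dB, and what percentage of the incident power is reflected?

Γ = (-43.2 − j70.7)/(106.8 − j70.7), |Γ| = 0.647
RL = −20·log₁₀(0.647) = 3.78 dB
P_refl/P_inc = |Γ|² = 0.418

RL ≈ 3.78 dB; 41.8% of incident power reflected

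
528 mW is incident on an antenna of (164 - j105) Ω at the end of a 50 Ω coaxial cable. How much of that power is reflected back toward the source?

P_reflected ≈ 223 mW

|Γ| = |(114 − j105)/(214 − j105)| = 0.65
|Γ|² = 0.423
P_refl = |Γ|²·P_inc = 223 mW, P_del = (1 − |Γ|²)·P_inc = 305 mW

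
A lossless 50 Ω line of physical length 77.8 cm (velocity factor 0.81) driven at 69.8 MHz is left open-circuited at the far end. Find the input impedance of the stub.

λ = v/f = 0.81·c / 69.8 MHz = 3.48 m
βl = 2π·l/λ = 2π × 0.223 = 80.5°
tan(βl) = 5.94
For an open-circuited stub, Z_in = −jZ_0·cot(βl) = −jZ_0/tan(βl)

Z_in ≈ −j8.41 Ω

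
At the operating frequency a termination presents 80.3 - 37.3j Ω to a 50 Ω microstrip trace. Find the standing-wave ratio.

VSWR ≈ 2.1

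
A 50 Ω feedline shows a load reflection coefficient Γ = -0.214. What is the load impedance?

Z_L ≈ 32.4 Ω

Z_L = Z_0·(1 + Γ)/(1 − Γ) = 50·(0.786)/(1.21)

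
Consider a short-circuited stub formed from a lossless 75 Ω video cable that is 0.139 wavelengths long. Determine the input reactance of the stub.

βl = 2π × 0.139 = 50°
tan(βl) = 1.19
For a short-circuited stub, Z_in = jZ_0·tan(βl)

X_in ≈ 89.5 Ω (inductive)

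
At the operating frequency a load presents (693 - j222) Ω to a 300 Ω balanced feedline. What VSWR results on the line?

VSWR ≈ 2.59

Γ = (Z_L − Z_0)/(Z_L + Z_0) = (393 − j222)/(993 − j222)
|Γ| = 451/1020 = 0.444
VSWR = (1 + |Γ|)/(1 − |Γ|) = 1.44/0.556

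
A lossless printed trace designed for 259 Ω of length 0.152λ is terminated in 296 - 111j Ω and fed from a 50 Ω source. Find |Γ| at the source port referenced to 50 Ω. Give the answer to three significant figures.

|Γ| ≈ 0.55

βl = 2π × 0.152 = 54.7°
tan(βl) = 1.41
Z_in = Z_0·(Z_L + jZ_0·tanβl)/(Z_0 + jZ_L·tanβl) = 171 − j13.2 Ω
Γ_s = (Z_in − Z_s)/(Z_in + Z_s) = (121 − j13.2)/(221 − j13.2), |Γ_s| = 0.55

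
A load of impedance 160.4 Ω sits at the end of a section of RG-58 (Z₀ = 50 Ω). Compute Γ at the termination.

Γ = 0.525

Γ = (Z_L − Z_0)/(Z_L + Z_0) = (160.4 − 50)/(160.4 + 50) = 110.4/210.4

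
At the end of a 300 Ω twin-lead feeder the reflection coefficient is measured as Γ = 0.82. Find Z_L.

Z_L ≈ 3030 Ω

Z_L = Z_0·(1 + Γ)/(1 − Γ) = 300·(1.82)/(0.18)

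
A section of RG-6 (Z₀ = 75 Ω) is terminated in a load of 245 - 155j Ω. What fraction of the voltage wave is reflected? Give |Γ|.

Γ = (Z_L − Z_0)/(Z_L + Z_0) = (170 − j155)/(320 − j155)
|Γ| = 230/356

|Γ| ≈ 0.647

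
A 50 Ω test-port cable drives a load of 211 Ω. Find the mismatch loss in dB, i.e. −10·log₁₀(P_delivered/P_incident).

mismatch loss ≈ 2.08 dB

Γ = (211 − 50)/(211 + 50) = 0.617
|Γ|² = 0.381, so P_del/P_inc = 1 − |Γ|² = 0.619
ML = −10·log₁₀(1 − |Γ|²)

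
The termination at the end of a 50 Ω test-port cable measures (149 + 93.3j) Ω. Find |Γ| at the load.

Γ = (Z_L − Z_0)/(Z_L + Z_0) = (99 + j93.3)/(199 + j93.3)
|Γ| = 136/220

|Γ| ≈ 0.619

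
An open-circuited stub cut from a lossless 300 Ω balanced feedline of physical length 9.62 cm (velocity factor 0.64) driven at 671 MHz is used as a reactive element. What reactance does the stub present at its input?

X_in ≈ 180 Ω (inductive)

λ = v/f = 0.64·c / 671 MHz = 0.286 m
βl = 2π·l/λ = 2π × 0.336 = 121°
tan(βl) = -1.66
For an open-circuited stub, Z_in = −jZ_0·cot(βl) = −jZ_0/tan(βl)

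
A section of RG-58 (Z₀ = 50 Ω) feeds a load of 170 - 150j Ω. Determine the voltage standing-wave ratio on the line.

VSWR ≈ 6.18

Γ = (Z_L − Z_0)/(Z_L + Z_0) = (120 − j150)/(220 − j150)
|Γ| = 192/266 = 0.721
VSWR = (1 + |Γ|)/(1 − |Γ|) = 1.72/0.279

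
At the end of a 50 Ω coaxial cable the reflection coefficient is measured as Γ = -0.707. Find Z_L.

Z_L ≈ 8.58 Ω

Z_L = Z_0·(1 + Γ)/(1 − Γ) = 50·(0.293)/(1.71)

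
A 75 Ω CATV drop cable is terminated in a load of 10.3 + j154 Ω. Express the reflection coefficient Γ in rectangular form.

Γ = (Z_L − Z_0)/(Z_L + Z_0) = (-64.7 + j154)/(85.3 + j154)

Γ ≈ 0.587 + j0.745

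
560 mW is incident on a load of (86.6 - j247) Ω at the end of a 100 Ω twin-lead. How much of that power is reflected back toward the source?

|Γ| = |(-13.4 − j247)/(186.6 − j247)| = 0.799
|Γ|² = 0.639
P_refl = |Γ|²·P_inc = 358 mW, P_del = (1 − |Γ|²)·P_inc = 202 mW

P_reflected ≈ 358 mW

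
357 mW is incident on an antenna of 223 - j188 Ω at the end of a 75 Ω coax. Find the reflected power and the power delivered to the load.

|Γ| = |(148 − j188)/(298 − j188)| = 0.679
|Γ|² = 0.461
P_refl = |Γ|²·P_inc = 165 mW, P_del = (1 − |Γ|²)·P_inc = 192 mW

P_reflected ≈ 165 mW; P_delivered ≈ 192 mW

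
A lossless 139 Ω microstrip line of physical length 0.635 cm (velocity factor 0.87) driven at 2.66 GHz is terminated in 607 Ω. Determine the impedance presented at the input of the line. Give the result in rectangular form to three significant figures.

λ = v/f = 0.87·c / 2.66 GHz = 0.0981 m
βl = 2π·l/λ = 2π × 0.0647 = 23.3°
tan(βl) = tan(23.3°) = 0.431
Z_in = Z_0·(Z_L + jZ_0·tanβl)/(Z_0 + jZ_L·tanβl)
     = 139·(607 + j59.9)/(139 + j261)

Z_in ≈ 159 − j238 Ω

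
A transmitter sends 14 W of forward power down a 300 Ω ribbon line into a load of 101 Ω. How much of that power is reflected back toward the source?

Γ = (101 − 300)/(101 + 300) = -0.496
|Γ|² = 0.246
P_refl = |Γ|²·P_inc = 3.45 W, P_del = (1 − |Γ|²)·P_inc = 10.6 W

P_reflected ≈ 3.45 W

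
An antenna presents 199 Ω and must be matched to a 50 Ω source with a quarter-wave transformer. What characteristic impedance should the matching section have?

Z_qwt = √(Z_0·R_L) = √(50 × 199) = √9950

Z_qwt ≈ 99.7 Ω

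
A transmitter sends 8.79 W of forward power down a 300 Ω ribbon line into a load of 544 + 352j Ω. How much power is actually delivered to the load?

|Γ| = |(244 + j352)/(844 + j352)| = 0.468
|Γ|² = 0.219
P_refl = |Γ|²·P_inc = 1.93 W, P_del = (1 − |Γ|²)·P_inc = 6.86 W

P_delivered ≈ 6.86 W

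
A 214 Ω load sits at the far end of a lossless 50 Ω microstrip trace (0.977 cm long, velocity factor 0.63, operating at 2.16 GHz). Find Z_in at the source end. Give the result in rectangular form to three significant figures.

Z_in ≈ 26.1 − j52 Ω

λ = v/f = 0.63·c / 2.16 GHz = 0.0875 m
βl = 2π·l/λ = 2π × 0.112 = 40.2°
tan(βl) = tan(40.2°) = 0.845
Z_in = Z_0·(Z_L + jZ_0·tanβl)/(Z_0 + jZ_L·tanβl)
     = 50·(214 + j42.2)/(50 + j181)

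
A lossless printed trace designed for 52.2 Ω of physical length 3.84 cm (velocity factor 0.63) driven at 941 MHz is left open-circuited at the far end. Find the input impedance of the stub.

Z_in ≈ −j20.2 Ω

λ = v/f = 0.63·c / 941 MHz = 0.201 m
βl = 2π·l/λ = 2π × 0.191 = 68.8°
tan(βl) = 2.58
For an open-circuited stub, Z_in = −jZ_0·cot(βl) = −jZ_0/tan(βl)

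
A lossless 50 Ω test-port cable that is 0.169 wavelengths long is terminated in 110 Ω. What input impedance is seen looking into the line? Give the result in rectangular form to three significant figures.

βl = 2π × 0.169 = 60.8°
tan(βl) = tan(60.8°) = 1.79
Z_in = Z_0·(Z_L + jZ_0·tanβl)/(Z_0 + jZ_L·tanβl)
     = 50·(110 + j89.6)/(50 + j197)

Z_in ≈ 28 − j20.8 Ω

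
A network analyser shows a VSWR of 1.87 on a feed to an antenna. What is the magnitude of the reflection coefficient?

|Γ| = (S − 1)/(S + 1) = (1.87 − 1)/(1.87 + 1) = 0.87/2.87

|Γ| ≈ 0.303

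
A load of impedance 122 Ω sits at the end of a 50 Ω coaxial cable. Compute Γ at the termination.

Γ = (Z_L − Z_0)/(Z_L + Z_0) = (122 − 50)/(122 + 50) = 72/172

Γ = 0.419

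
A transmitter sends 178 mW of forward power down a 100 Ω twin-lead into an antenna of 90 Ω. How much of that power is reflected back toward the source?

Γ = (90 − 100)/(90 + 100) = -0.0526
|Γ|² = 0.00277
P_refl = |Γ|²·P_inc = 0.493 mW, P_del = (1 − |Γ|²)·P_inc = 178 mW

P_reflected ≈ 0.493 mW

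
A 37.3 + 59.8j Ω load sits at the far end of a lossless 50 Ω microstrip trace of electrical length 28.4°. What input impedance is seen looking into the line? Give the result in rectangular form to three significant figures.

Z_in ≈ 168 + j54.4 Ω

tan(βl) = tan(28.4°) = 0.541
Z_in = Z_0·(Z_L + jZ_0·tanβl)/(Z_0 + jZ_L·tanβl)
     = 50·(37.3 + j86.8)/(17.7 + j20.2)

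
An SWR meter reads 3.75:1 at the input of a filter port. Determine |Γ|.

|Γ| ≈ 0.579

|Γ| = (S − 1)/(S + 1) = (3.75 − 1)/(3.75 + 1) = 2.75/4.75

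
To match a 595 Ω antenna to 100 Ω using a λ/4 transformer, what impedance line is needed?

Z_qwt = √(Z_0·R_L) = √(100 × 595) = √59500

Z_qwt ≈ 244 Ω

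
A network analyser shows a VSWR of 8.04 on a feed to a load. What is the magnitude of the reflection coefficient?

|Γ| ≈ 0.779

|Γ| = (S − 1)/(S + 1) = (8.04 − 1)/(8.04 + 1) = 7.04/9.04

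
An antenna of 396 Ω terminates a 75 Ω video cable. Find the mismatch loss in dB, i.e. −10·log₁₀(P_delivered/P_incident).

Γ = (396 − 75)/(396 + 75) = 0.682
|Γ|² = 0.464, so P_del/P_inc = 1 − |Γ|² = 0.536
ML = −10·log₁₀(1 − |Γ|²)

mismatch loss ≈ 2.71 dB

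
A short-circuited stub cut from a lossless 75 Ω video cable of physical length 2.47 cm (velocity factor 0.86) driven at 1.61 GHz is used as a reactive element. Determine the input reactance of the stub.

X_in ≈ 109 Ω (inductive)

λ = v/f = 0.86·c / 1.61 GHz = 0.16 m
βl = 2π·l/λ = 2π × 0.154 = 55.5°
tan(βl) = 1.45
For a short-circuited stub, Z_in = jZ_0·tan(βl)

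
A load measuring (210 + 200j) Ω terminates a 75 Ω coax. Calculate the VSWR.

VSWR ≈ 5.52

Γ = (Z_L − Z_0)/(Z_L + Z_0) = (135 + j200)/(285 + j200)
|Γ| = 241/348 = 0.693
VSWR = (1 + |Γ|)/(1 − |Γ|) = 1.69/0.307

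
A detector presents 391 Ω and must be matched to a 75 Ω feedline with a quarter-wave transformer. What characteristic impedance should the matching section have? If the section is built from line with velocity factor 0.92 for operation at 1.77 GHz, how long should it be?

Z_qwt = √(Z_0·R_L) = √(75 × 391) = √29320
λ = 0.92·c/f = 0.156 m, so l = λ/4 = 0.039 m

Z_qwt ≈ 171 Ω; length ≈ 3.9 cm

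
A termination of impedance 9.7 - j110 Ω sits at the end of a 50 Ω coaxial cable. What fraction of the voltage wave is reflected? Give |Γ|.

|Γ| ≈ 0.936

Γ = (Z_L − Z_0)/(Z_L + Z_0) = (-40.3 − j110)/(59.7 − j110)
|Γ| = 117/125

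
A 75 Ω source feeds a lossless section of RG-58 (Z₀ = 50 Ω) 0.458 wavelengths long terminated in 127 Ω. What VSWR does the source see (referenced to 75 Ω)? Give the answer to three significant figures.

VSWR ≈ 1.87

βl = 2π × 0.458 = 165°
tan(βl) = -0.27
Z_in = Z_0·(Z_L + jZ_0·tanβl)/(Z_0 + jZ_L·tanβl) = 92.6 + j50.1 Ω
Γ_s = (Z_in − Z_s)/(Z_in + Z_s) = (17.6 + j50.1)/(168 + j50.1), |Γ_s| = 0.303
VSWR = (1 + |Γ_s|)/(1 − |Γ_s|)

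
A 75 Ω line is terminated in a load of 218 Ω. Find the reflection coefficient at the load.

Γ = 0.488

Γ = (Z_L − Z_0)/(Z_L + Z_0) = (218 − 75)/(218 + 75) = 143/293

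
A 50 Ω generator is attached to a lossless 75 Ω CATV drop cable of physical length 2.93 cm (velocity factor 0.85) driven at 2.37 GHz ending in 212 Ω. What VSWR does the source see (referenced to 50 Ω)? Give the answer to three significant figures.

VSWR ≈ 1.94

λ = v/f = 0.85·c / 2.37 GHz = 0.108 m
βl = 2π·l/λ = 2π × 0.272 = 98°
tan(βl) = -7.08
Z_in = Z_0·(Z_L + jZ_0·tanβl)/(Z_0 + jZ_L·tanβl) = 27 + j9.24 Ω
Γ_s = (Z_in − Z_s)/(Z_in + Z_s) = (-23 + j9.24)/(77 + j9.24), |Γ_s| = 0.32
VSWR = (1 + |Γ_s|)/(1 − |Γ_s|)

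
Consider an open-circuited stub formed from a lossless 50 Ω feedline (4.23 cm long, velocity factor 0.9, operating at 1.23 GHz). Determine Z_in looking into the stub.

Z_in ≈ −j18.8 Ω

λ = v/f = 0.9·c / 1.23 GHz = 0.22 m
βl = 2π·l/λ = 2π × 0.193 = 69.4°
tan(βl) = 2.66
For an open-circuited stub, Z_in = −jZ_0·cot(βl) = −jZ_0/tan(βl)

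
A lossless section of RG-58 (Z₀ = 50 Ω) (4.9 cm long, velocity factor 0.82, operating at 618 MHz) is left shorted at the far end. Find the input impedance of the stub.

Z_in ≈ +j48.8 Ω

λ = v/f = 0.82·c / 618 MHz = 0.398 m
βl = 2π·l/λ = 2π × 0.123 = 44.3°
tan(βl) = 0.976
For a shorted stub, Z_in = jZ_0·tan(βl)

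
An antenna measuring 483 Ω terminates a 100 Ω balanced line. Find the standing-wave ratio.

Γ = (483 − 100)/(483 + 100) = 0.657
VSWR = (1 + 0.657)/(1 − 0.657)

VSWR ≈ 4.83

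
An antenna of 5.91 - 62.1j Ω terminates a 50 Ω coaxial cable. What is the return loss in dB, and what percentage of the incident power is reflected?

RL ≈ 0.805 dB; 83.1% of incident power reflected

Γ = (-44.09 − j62.1)/(55.91 − j62.1), |Γ| = 0.911
RL = −20·log₁₀(0.911) = 0.805 dB
P_refl/P_inc = |Γ|² = 0.831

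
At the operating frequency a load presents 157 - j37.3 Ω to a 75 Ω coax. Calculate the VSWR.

VSWR ≈ 2.24

Γ = (Z_L − Z_0)/(Z_L + Z_0) = (82 − j37.3)/(232 − j37.3)
|Γ| = 90.1/235 = 0.383
VSWR = (1 + |Γ|)/(1 − |Γ|) = 1.38/0.617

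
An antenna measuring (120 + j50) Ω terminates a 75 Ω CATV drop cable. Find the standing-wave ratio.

VSWR ≈ 2

Γ = (Z_L − Z_0)/(Z_L + Z_0) = (45 + j50)/(195 + j50)
|Γ| = 67.3/201 = 0.334
VSWR = (1 + |Γ|)/(1 − |Γ|) = 1.33/0.666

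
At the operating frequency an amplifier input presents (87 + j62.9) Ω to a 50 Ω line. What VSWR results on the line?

VSWR ≈ 2.88

Γ = (Z_L − Z_0)/(Z_L + Z_0) = (37 + j62.9)/(137 + j62.9)
|Γ| = 73/151 = 0.484
VSWR = (1 + |Γ|)/(1 − |Γ|) = 1.48/0.516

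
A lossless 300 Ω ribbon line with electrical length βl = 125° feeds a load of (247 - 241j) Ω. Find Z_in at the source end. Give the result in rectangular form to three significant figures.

tan(βl) = tan(125°) = -1.43
Z_in = Z_0·(Z_L + jZ_0·tanβl)/(Z_0 + jZ_L·tanβl)
     = 300·(247 − j669)/(-44.2 − j353)

Z_in ≈ 535 + j277 Ω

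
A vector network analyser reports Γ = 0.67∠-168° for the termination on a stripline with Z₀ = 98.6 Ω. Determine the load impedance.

Z_L = Z_0·(1 + Γ)/(1 − Γ) = 98.6·(0.345 − j0.139)/(1.66 + j0.139)

Z_L ≈ 19.7 − j9.95 Ω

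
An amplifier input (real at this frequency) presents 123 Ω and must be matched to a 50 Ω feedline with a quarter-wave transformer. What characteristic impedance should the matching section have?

Z_qwt ≈ 78.4 Ω

Z_qwt = √(Z_0·R_L) = √(50 × 123) = √6150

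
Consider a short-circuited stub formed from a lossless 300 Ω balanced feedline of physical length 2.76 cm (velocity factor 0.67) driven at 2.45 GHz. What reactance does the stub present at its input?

λ = v/f = 0.67·c / 2.45 GHz = 0.082 m
βl = 2π·l/λ = 2π × 0.336 = 121°
tan(βl) = -1.66
For a short-circuited stub, Z_in = jZ_0·tan(βl)

X_in ≈ -497 Ω (capacitive)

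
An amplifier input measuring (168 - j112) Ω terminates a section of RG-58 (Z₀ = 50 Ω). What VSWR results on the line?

VSWR ≈ 4.95

Γ = (Z_L − Z_0)/(Z_L + Z_0) = (118 − j112)/(218 − j112)
|Γ| = 163/245 = 0.664
VSWR = (1 + |Γ|)/(1 − |Γ|) = 1.66/0.336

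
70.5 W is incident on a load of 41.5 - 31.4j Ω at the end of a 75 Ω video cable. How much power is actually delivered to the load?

|Γ| = |(-33.5 − j31.4)/(116.5 − j31.4)| = 0.381
|Γ|² = 0.145
P_refl = |Γ|²·P_inc = 10.2 W, P_del = (1 − |Γ|²)·P_inc = 60.3 W

P_delivered ≈ 60.3 W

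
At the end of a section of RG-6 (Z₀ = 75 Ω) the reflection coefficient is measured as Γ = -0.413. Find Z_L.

Z_L = Z_0·(1 + Γ)/(1 − Γ) = 75·(0.587)/(1.41)

Z_L ≈ 31.2 Ω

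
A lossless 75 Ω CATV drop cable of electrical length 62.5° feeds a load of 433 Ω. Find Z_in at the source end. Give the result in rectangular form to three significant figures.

Z_in ≈ 16.4 − j37.6 Ω

tan(βl) = tan(62.5°) = 1.92
Z_in = Z_0·(Z_L + jZ_0·tanβl)/(Z_0 + jZ_L·tanβl)
     = 75·(433 + j144)/(75 + j832)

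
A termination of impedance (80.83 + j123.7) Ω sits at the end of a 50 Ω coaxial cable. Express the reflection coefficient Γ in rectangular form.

Γ ≈ 0.596 + j0.382

Γ = (Z_L − Z_0)/(Z_L + Z_0) = (30.83 + j123.7)/(130.8 + j123.7)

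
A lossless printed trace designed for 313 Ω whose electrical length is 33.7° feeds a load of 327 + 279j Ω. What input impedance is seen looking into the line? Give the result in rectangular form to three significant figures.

tan(βl) = tan(33.7°) = 0.667
Z_in = Z_0·(Z_L + jZ_0·tanβl)/(Z_0 + jZ_L·tanβl)
     = 313·(327 + j488)/(127 + j218)

Z_in ≈ 727 − j46.2 Ω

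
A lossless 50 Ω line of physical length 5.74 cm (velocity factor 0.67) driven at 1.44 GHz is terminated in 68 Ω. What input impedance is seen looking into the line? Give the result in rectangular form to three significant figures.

Z_in ≈ 54.9 + j15.4 Ω

λ = v/f = 0.67·c / 1.44 GHz = 0.14 m
βl = 2π·l/λ = 2π × 0.411 = 148°
tan(βl) = tan(148°) = -0.624
Z_in = Z_0·(Z_L + jZ_0·tanβl)/(Z_0 + jZ_L·tanβl)
     = 50·(68 − j31.2)/(50 − j42.4)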